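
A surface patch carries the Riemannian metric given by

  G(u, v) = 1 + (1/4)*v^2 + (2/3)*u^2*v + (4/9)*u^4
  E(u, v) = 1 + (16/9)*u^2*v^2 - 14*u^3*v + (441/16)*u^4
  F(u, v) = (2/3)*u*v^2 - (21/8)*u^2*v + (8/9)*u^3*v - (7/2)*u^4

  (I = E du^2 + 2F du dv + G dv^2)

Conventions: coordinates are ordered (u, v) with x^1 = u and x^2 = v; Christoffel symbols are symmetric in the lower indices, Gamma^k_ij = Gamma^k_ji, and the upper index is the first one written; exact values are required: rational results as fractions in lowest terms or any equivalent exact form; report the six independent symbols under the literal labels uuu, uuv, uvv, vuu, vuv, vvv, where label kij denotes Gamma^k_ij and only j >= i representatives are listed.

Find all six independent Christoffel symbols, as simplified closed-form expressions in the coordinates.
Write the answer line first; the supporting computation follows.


Answer: Gamma_uuu = (7938*u^3 - 3024*u^2*v + 256*u*v^2)/(4033*u^4 - 2016*u^3*v + 256*u^2*v^2 + 96*u^2*v + 36*v^2 + 144), Gamma_uuv = (-1008*u^3 + 256*u^2*v)/(4033*u^4 - 2016*u^3*v + 256*u^2*v^2 + 96*u^2*v + 36*v^2 + 144), Gamma_uvv = (-378*u^2 + 96*u*v)/(4033*u^4 - 2016*u^3*v + 256*u^2*v^2 + 96*u^2*v + 36*v^2 + 144), Gamma_vuu = (-1008*u^3 + 128*u^2*v - 756*u*v + 96*v^2)/(4033*u^4 - 2016*u^3*v + 256*u^2*v^2 + 96*u^2*v + 36*v^2 + 144), Gamma_vuv = (128*u^3 + 96*u*v)/(4033*u^4 - 2016*u^3*v + 256*u^2*v^2 + 96*u^2*v + 36*v^2 + 144), Gamma_vvv = (48*u^2 + 36*v)/(4033*u^4 - 2016*u^3*v + 256*u^2*v^2 + 96*u^2*v + 36*v^2 + 144)

E = 1 + (16/9)*u^2*v^2 - 14*u^3*v + (441/16)*u^4; F = (2/3)*u*v^2 - (21/8)*u^2*v + (8/9)*u^3*v - (7/2)*u^4; G = 1 + (1/4)*v^2 + (2/3)*u^2*v + (4/9)*u^4
Gamma^k_ij = (1/2) g^{kl} (d_i g_jl + d_j g_il - d_l g_ij), with g^inv = (1/(EG-F^2)) [[G, -F], [-F, E]]
first partials: E_u = (32/9)*u*v^2 - 42*u^2*v + (441/4)*u^3, E_v = (32/9)*u^2*v - 14*u^3, F_u = (2/3)*v^2 - (21/4)*u*v + (8/3)*u^2*v - 14*u^3, F_v = (4/3)*u*v - (21/8)*u^2 + (8/9)*u^3, G_u = (4/3)*u*v + (16/9)*u^3, G_v = (1/2)*v + (2/3)*u^2
D = EG - F^2 = 1 + (1/4)*v^2 + (2/3)*u^2*v + (16/9)*u^2*v^2 - 14*u^3*v + (4033/144)*u^4
expanded: Gamma^u_uu = (G E_u - 2F F_u + F E_v)/(2D), Gamma^u_uv = (G E_v - F G_u)/(2D), Gamma^u_vv = (2G F_v - G G_u - F G_v)/(2D), Gamma^v_uu = (2E F_u - E E_v - F E_u)/(2D), Gamma^v_uv = (E G_u - F E_v)/(2D), Gamma^v_vv = (E G_v - 2F F_v + F G_u)/(2D); substitute and cancel common factors


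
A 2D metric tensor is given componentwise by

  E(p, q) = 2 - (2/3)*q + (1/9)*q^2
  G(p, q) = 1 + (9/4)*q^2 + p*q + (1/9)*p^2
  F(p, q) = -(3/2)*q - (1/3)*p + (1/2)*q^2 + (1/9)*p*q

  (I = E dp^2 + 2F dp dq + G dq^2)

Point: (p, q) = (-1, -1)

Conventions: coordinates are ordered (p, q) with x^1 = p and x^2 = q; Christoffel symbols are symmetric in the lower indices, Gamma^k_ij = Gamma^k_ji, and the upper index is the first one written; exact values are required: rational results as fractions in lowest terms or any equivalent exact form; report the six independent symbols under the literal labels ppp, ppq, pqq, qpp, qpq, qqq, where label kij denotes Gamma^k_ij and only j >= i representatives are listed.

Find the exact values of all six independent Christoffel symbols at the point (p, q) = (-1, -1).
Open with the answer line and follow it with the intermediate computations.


Answer: Gamma_ppp = 0, Gamma_ppq = -16/221, Gamma_pqq = -72/221, Gamma_qpp = 0, Gamma_qpq = -22/221, Gamma_qqq = -99/221

E = 25/9, F = 22/9, G = 157/36 at the point
E_p = 0, E_q = -8/9, F_p = -4/9, F_q = -47/18, G_p = -11/9, G_q = -11/2
EG - F^2 = 221/36;  g^inv = (36/221) * [[157/36, -22/9], [-22/9, 25/9]]
first-kind symbols [ij,l] = (1/2)(d_i g_jl + d_j g_il - d_l g_ij): [pp,p] = E_p/2 = 0, [pp,q] = F_p - E_q/2 = 0, [pq,p] = E_q/2 = -4/9, [pq,q] = G_p/2 = -11/18, [qq,p] = F_q - G_p/2 = -2, [qq,q] = G_q/2 = -11/4
Gamma^p_ij = (G*[ij,p] - F*[ij,q])/(EG - F^2), Gamma^q_ij = (E*[ij,q] - F*[ij,p])/(EG - F^2)


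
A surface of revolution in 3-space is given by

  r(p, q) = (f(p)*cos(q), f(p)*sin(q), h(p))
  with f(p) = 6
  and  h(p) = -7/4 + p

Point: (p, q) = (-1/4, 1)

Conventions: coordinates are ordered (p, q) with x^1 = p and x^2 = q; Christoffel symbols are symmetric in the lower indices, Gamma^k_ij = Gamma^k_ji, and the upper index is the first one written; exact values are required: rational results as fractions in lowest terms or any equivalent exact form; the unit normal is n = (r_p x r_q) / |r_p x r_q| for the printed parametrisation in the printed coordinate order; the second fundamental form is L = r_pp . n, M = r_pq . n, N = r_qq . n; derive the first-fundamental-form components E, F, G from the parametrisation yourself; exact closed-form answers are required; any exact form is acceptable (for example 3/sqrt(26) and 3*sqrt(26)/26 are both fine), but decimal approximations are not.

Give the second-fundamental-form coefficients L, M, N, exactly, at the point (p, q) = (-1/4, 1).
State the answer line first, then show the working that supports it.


Answer: L = 0, M = 0, N = 6

f = 6, f' = 0, f'' = 0, h' = 1, h'' = 0
E = 1, F = 0, G = 36; answer radicand W^2 = 1
unnormalised second-form numerators: l = 0, m = 0, n = 6; L = l/sqrt(1), and similarly M = m/sqrt(W^2), N = n/sqrt(W^2)


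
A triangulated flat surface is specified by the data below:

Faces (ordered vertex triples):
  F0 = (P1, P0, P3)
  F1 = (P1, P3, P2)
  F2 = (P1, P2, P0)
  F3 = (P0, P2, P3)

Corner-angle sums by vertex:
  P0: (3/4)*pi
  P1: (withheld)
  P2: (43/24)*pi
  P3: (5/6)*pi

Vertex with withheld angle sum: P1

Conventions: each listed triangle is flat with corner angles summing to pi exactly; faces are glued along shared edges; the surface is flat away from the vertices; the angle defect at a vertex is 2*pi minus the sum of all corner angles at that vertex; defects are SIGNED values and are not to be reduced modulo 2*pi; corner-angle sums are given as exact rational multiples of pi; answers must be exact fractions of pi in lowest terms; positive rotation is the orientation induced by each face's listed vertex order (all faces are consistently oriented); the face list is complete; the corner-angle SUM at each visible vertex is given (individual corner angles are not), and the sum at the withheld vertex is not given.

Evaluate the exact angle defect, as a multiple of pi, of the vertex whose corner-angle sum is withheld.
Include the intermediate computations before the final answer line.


V = 4, E = 6, F = 4; chi = V - E + F = 2
Gauss-Bonnet: total defect = 2*pi*chi = 4*pi; visible defects sum to (21/8)*pi

Answer: defect(P1) = (11/8)*pi


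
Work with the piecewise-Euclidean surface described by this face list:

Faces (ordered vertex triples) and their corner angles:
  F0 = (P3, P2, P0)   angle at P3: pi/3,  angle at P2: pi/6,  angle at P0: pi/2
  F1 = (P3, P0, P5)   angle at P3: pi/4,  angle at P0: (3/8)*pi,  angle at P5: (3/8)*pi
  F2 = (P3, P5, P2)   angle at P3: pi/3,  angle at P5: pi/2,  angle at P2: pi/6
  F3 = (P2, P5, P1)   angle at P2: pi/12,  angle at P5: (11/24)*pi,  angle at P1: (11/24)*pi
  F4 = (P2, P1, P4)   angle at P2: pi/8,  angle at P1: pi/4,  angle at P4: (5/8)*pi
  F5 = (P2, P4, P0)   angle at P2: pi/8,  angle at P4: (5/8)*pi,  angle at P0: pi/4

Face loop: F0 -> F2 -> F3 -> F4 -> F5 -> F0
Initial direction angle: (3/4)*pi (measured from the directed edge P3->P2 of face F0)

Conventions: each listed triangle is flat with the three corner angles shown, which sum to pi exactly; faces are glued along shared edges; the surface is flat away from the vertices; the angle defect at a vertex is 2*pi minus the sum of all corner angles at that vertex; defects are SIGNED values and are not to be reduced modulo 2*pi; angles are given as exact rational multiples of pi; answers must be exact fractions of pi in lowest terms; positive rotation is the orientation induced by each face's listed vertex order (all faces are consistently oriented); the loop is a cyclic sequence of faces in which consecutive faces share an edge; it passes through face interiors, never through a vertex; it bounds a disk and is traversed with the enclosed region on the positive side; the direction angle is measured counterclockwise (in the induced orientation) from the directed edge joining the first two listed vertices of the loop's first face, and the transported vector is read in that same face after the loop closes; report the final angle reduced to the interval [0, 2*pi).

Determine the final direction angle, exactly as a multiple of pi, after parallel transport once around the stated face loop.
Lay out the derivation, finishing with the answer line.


enclosed vertex P2: corner angles sum to (2/3)*pi, defect = 2*pi - (2/3)*pi = (4/3)*pi
holonomy = initial angle + sum of enclosed defects (mod 2*pi), positive in the induced orientation
final angle = (3/4)*pi + (4/3)*pi = pi/12 (mod 2*pi)

Answer: final direction angle = pi/12


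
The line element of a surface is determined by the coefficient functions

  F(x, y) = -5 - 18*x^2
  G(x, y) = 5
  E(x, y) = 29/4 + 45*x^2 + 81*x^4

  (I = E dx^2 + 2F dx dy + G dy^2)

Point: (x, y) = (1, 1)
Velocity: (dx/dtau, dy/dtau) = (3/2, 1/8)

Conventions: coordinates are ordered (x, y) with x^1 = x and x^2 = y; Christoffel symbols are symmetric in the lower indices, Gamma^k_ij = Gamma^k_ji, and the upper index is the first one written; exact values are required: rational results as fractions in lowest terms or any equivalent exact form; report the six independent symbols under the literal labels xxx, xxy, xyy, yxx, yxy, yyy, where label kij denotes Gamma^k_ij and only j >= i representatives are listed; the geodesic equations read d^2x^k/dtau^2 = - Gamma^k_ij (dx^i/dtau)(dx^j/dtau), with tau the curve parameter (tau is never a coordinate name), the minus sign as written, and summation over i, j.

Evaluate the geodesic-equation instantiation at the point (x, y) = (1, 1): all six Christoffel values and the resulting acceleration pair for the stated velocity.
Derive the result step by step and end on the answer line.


E = 533/4, F = -23, G = 5 at the point
E_x = 414, E_y = 0, F_x = -36, F_y = 0, G_x = 0, G_y = 0
EG - F^2 = 549/4;  g^inv = (4/549) * [[5, 23], [23, 533/4]]
first-kind symbols [ij,l] = (1/2)(d_i g_jl + d_j g_il - d_l g_ij): [xx,x] = E_x/2 = 207, [xx,y] = F_x - E_y/2 = -36, [xy,x] = E_y/2 = 0, [xy,y] = G_x/2 = 0, [yy,x] = F_y - G_x/2 = 0, [yy,y] = G_y/2 = 0
Gamma^x_ij = (G*[ij,x] - F*[ij,y])/(EG - F^2), Gamma^y_ij = (E*[ij,y] - F*[ij,x])/(EG - F^2)
Gamma_xxx = 92/61, Gamma_xxy = 0, Gamma_xyy = 0, Gamma_yxx = -16/61, Gamma_yxy = 0, Gamma_yyy = 0
d^2x/dtau^2 = -(Gamma_xxx*(3/2)^2 + 2*Gamma_xxy*(3/2)*(1/8) + Gamma_xyy*(1/8)^2) = -207/61
d^2y/dtau^2 = -(Gamma_yxx*(3/2)^2 + 2*Gamma_yxy*(3/2)*(1/8) + Gamma_yyy*(1/8)^2) = 36/61

Answer: Gamma_xxx = 92/61, Gamma_xxy = 0, Gamma_xyy = 0, Gamma_yxx = -16/61, Gamma_yxy = 0, Gamma_yyy = 0; accelerations (d^2x/dtau^2, d^2y/dtau^2) = (-207/61, 36/61)


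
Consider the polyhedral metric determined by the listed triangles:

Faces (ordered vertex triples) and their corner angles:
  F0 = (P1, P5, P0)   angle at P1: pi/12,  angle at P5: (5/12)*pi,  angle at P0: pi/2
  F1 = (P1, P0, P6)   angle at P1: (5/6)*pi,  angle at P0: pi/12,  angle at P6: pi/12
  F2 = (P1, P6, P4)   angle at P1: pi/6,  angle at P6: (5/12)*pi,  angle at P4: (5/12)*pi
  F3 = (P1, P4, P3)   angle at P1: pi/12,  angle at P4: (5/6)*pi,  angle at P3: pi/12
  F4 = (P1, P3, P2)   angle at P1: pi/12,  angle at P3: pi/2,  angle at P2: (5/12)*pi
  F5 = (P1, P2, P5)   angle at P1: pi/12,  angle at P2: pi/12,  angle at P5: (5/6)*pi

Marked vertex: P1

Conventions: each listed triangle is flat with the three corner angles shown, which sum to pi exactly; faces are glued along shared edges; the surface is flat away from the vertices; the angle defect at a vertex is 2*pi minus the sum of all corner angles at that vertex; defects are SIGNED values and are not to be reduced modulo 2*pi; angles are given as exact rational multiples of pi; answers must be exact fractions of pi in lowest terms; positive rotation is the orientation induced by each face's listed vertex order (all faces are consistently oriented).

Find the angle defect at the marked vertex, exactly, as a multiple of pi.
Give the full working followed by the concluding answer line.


Sum of corner angles at P1: (4/3)*pi
defect = 2*pi - (4/3)*pi

Answer: defect(P1) = (2/3)*pi


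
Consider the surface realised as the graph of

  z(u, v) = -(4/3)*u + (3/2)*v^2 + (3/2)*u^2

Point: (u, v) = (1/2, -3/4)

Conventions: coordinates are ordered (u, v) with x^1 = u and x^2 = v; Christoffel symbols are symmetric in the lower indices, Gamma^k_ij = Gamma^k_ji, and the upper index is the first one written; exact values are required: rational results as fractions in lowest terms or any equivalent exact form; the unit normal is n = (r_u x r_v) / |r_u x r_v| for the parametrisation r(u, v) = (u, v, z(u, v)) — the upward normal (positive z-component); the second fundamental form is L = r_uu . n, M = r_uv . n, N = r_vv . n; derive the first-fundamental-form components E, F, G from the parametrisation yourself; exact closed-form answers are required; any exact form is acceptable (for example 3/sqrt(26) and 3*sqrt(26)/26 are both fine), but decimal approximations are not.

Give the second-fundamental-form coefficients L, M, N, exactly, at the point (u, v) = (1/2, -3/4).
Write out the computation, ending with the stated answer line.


z_u = 1/6, z_v = -9/4, z_uu = 3, z_uv = 0, z_vv = 3
E = 37/36, F = -3/8, G = 97/16; answer radicand W^2 = 877/144
unnormalised second-form numerators: l = 3, m = 0, n = 3; L = l/sqrt(877/144), and similarly M = m/sqrt(W^2), N = n/sqrt(W^2)

Answer: L = 36*sqrt(877)/877, M = 0, N = 36*sqrt(877)/877


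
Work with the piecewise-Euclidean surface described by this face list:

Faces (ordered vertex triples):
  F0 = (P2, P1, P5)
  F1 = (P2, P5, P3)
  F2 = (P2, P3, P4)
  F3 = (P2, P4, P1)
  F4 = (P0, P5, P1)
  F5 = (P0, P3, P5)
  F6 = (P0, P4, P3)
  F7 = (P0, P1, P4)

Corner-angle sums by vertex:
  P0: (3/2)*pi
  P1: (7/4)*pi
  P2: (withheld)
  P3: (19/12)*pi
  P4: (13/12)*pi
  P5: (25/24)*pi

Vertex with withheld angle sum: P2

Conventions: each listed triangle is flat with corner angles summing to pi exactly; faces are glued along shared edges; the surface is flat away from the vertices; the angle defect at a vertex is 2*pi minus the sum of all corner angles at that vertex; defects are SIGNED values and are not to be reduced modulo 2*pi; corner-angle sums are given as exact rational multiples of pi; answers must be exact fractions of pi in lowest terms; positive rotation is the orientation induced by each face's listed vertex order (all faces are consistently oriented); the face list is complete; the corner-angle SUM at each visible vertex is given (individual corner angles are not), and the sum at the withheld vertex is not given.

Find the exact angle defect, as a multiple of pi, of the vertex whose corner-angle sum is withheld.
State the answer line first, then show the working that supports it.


Answer: defect(P2) = (23/24)*pi

V = 6, E = 12, F = 8; chi = V - E + F = 2
Gauss-Bonnet: total defect = 2*pi*chi = 4*pi; visible defects sum to (73/24)*pi


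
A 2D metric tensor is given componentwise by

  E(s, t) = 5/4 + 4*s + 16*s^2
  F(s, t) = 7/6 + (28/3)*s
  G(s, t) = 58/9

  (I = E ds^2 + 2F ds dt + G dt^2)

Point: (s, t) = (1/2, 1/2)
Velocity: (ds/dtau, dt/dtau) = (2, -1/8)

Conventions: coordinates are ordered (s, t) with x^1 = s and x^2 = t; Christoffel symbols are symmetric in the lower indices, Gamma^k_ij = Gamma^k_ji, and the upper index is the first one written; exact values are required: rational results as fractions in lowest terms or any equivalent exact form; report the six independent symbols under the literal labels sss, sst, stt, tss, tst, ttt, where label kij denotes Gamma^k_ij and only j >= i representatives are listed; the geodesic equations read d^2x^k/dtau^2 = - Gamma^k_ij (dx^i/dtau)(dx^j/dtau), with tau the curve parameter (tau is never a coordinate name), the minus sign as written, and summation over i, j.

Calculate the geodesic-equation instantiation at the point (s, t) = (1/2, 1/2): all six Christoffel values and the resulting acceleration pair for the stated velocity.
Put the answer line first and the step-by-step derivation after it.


Answer: Gamma_sss = 360/457, Gamma_sst = 0, Gamma_stt = 0, Gamma_tss = 336/457, Gamma_tst = 0, Gamma_ttt = 0; accelerations (d^2s/dtau^2, d^2t/dtau^2) = (-1440/457, -1344/457)

E = 29/4, F = 35/6, G = 58/9 at the point
E_s = 20, E_t = 0, F_s = 28/3, F_t = 0, G_s = 0, G_t = 0
EG - F^2 = 457/36;  g^inv = (36/457) * [[58/9, -35/6], [-35/6, 29/4]]
first-kind symbols [ij,l] = (1/2)(d_i g_jl + d_j g_il - d_l g_ij): [ss,s] = E_s/2 = 10, [ss,t] = F_s - E_t/2 = 28/3, [st,s] = E_t/2 = 0, [st,t] = G_s/2 = 0, [tt,s] = F_t - G_s/2 = 0, [tt,t] = G_t/2 = 0
Gamma^s_ij = (G*[ij,s] - F*[ij,t])/(EG - F^2), Gamma^t_ij = (E*[ij,t] - F*[ij,s])/(EG - F^2)
Gamma_sss = 360/457, Gamma_sst = 0, Gamma_stt = 0, Gamma_tss = 336/457, Gamma_tst = 0, Gamma_ttt = 0
d^2s/dtau^2 = -(Gamma_sss*(2)^2 + 2*Gamma_sst*(2)*(-1/8) + Gamma_stt*(-1/8)^2) = -1440/457
d^2t/dtau^2 = -(Gamma_tss*(2)^2 + 2*Gamma_tst*(2)*(-1/8) + Gamma_ttt*(-1/8)^2) = -1344/457


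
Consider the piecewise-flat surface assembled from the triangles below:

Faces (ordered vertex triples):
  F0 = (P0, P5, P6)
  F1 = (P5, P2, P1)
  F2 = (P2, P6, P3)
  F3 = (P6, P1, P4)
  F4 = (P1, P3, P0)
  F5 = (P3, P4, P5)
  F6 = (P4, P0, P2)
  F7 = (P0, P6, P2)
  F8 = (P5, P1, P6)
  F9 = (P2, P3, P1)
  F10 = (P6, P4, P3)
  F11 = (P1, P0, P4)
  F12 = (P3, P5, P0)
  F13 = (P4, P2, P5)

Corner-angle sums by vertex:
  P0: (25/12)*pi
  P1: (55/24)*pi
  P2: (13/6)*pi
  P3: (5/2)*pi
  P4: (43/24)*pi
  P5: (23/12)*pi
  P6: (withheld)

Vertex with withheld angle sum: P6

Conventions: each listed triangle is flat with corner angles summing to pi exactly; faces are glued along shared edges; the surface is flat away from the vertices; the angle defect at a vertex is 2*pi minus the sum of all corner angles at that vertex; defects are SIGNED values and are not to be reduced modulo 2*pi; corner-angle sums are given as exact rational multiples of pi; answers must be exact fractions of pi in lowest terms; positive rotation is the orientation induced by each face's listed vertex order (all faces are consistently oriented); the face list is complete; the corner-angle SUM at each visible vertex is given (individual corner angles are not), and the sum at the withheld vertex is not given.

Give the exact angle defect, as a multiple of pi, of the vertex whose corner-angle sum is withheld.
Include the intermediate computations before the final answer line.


V = 7, E = 21, F = 14; chi = V - E + F = 0
Gauss-Bonnet: total defect = 2*pi*chi = 0; visible defects sum to (-3/4)*pi

Answer: defect(P6) = (3/4)*pi


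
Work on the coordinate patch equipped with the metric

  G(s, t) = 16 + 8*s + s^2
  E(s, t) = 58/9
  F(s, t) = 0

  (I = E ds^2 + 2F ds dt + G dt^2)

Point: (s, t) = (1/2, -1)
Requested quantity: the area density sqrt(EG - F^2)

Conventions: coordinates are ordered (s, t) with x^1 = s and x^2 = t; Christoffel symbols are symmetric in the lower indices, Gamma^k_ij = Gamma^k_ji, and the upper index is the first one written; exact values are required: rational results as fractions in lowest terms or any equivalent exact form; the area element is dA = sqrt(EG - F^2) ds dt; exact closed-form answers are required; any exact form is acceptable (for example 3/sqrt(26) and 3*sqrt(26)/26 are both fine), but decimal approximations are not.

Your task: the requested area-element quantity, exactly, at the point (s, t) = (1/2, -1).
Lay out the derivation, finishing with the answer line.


E = 58/9, F = 0, G = 81/4; EG - F^2 = 261/2

Answer: sqrt(EG - F^2) = 3*sqrt(58)/2


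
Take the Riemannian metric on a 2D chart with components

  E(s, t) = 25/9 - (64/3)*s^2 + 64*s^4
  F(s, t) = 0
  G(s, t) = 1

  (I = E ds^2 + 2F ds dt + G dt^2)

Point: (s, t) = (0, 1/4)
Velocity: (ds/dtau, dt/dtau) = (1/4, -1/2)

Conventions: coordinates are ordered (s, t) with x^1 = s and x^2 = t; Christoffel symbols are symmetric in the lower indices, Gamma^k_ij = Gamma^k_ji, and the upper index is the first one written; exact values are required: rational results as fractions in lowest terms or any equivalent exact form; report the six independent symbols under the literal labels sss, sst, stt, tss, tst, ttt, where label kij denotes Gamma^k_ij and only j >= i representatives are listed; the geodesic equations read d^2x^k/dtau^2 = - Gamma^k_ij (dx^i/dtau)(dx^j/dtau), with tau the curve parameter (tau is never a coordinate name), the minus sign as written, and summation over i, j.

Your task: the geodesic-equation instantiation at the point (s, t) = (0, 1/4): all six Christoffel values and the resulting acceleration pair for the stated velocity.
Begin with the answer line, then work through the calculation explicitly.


Answer: Gamma_sss = 0, Gamma_sst = 0, Gamma_stt = 0, Gamma_tss = 0, Gamma_tst = 0, Gamma_ttt = 0; accelerations (d^2s/dtau^2, d^2t/dtau^2) = (0, 0)

E = 25/9, F = 0, G = 1 at the point
E_s = 0, E_t = 0, F_s = 0, F_t = 0, G_s = 0, G_t = 0
EG - F^2 = 25/9;  g^inv = (9/25) * [[1, 0], [0, 25/9]]
first-kind symbols [ij,l] = (1/2)(d_i g_jl + d_j g_il - d_l g_ij): [ss,s] = E_s/2 = 0, [ss,t] = F_s - E_t/2 = 0, [st,s] = E_t/2 = 0, [st,t] = G_s/2 = 0, [tt,s] = F_t - G_s/2 = 0, [tt,t] = G_t/2 = 0
Gamma^s_ij = (G*[ij,s] - F*[ij,t])/(EG - F^2), Gamma^t_ij = (E*[ij,t] - F*[ij,s])/(EG - F^2)
Gamma_sss = 0, Gamma_sst = 0, Gamma_stt = 0, Gamma_tss = 0, Gamma_tst = 0, Gamma_ttt = 0
d^2s/dtau^2 = -(Gamma_sss*(1/4)^2 + 2*Gamma_sst*(1/4)*(-1/2) + Gamma_stt*(-1/2)^2) = 0
d^2t/dtau^2 = -(Gamma_tss*(1/4)^2 + 2*Gamma_tst*(1/4)*(-1/2) + Gamma_ttt*(-1/2)^2) = 0


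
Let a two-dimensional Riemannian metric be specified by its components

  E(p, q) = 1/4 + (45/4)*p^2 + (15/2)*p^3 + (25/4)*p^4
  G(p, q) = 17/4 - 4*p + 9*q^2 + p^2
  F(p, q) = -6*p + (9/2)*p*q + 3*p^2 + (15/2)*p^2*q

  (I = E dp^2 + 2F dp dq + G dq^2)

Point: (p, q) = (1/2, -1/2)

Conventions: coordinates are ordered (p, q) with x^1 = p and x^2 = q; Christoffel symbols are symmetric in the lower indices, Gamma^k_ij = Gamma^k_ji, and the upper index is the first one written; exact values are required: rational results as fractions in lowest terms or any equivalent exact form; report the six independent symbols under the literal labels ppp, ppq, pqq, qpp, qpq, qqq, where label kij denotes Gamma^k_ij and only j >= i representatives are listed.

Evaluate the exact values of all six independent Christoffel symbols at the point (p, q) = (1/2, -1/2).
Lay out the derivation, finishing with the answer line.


E = 281/64, F = -69/16, G = 19/4 at the point
E_p = 20, E_q = 0, F_p = -9, F_q = 33/8, G_p = -3, G_q = -9
EG - F^2 = 289/128;  g^inv = (128/289) * [[19/4, 69/16], [69/16, 281/64]]
first-kind symbols [ij,l] = (1/2)(d_i g_jl + d_j g_il - d_l g_ij): [pp,p] = E_p/2 = 10, [pp,q] = F_p - E_q/2 = -9, [pq,p] = E_q/2 = 0, [pq,q] = G_p/2 = -3/2, [qq,p] = F_q - G_p/2 = 45/8, [qq,q] = G_q/2 = -9/2
Gamma^p_ij = (G*[ij,p] - F*[ij,q])/(EG - F^2), Gamma^q_ij = (E*[ij,q] - F*[ij,p])/(EG - F^2)

Answer: Gamma_ppp = 1112/289, Gamma_ppq = -828/289, Gamma_pqq = 936/289, Gamma_qpp = 462/289, Gamma_qpq = -843/289, Gamma_qqq = 576/289


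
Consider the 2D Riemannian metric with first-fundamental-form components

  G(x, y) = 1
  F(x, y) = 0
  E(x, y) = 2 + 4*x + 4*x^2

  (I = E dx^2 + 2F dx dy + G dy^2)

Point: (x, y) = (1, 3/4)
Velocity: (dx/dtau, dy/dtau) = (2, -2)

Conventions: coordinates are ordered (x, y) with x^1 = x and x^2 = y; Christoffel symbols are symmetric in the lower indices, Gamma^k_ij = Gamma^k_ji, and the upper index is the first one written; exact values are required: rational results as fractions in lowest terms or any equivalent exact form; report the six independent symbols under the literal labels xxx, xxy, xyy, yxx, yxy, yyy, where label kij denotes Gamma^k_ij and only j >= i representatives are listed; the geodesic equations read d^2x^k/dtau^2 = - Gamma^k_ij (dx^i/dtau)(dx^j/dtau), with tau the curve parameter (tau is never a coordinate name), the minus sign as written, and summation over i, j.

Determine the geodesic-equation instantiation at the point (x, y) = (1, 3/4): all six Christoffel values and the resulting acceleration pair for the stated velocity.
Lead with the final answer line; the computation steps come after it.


Answer: Gamma_xxx = 3/5, Gamma_xxy = 0, Gamma_xyy = 0, Gamma_yxx = 0, Gamma_yxy = 0, Gamma_yyy = 0; accelerations (d^2x/dtau^2, d^2y/dtau^2) = (-12/5, 0)

E = 10, F = 0, G = 1 at the point
E_x = 12, E_y = 0, F_x = 0, F_y = 0, G_x = 0, G_y = 0
EG - F^2 = 10;  g^inv = (1/10) * [[1, 0], [0, 10]]
first-kind symbols [ij,l] = (1/2)(d_i g_jl + d_j g_il - d_l g_ij): [xx,x] = E_x/2 = 6, [xx,y] = F_x - E_y/2 = 0, [xy,x] = E_y/2 = 0, [xy,y] = G_x/2 = 0, [yy,x] = F_y - G_x/2 = 0, [yy,y] = G_y/2 = 0
Gamma^x_ij = (G*[ij,x] - F*[ij,y])/(EG - F^2), Gamma^y_ij = (E*[ij,y] - F*[ij,x])/(EG - F^2)
Gamma_xxx = 3/5, Gamma_xxy = 0, Gamma_xyy = 0, Gamma_yxx = 0, Gamma_yxy = 0, Gamma_yyy = 0
d^2x/dtau^2 = -(Gamma_xxx*(2)^2 + 2*Gamma_xxy*(2)*(-2) + Gamma_xyy*(-2)^2) = -12/5
d^2y/dtau^2 = -(Gamma_yxx*(2)^2 + 2*Gamma_yxy*(2)*(-2) + Gamma_yyy*(-2)^2) = 0


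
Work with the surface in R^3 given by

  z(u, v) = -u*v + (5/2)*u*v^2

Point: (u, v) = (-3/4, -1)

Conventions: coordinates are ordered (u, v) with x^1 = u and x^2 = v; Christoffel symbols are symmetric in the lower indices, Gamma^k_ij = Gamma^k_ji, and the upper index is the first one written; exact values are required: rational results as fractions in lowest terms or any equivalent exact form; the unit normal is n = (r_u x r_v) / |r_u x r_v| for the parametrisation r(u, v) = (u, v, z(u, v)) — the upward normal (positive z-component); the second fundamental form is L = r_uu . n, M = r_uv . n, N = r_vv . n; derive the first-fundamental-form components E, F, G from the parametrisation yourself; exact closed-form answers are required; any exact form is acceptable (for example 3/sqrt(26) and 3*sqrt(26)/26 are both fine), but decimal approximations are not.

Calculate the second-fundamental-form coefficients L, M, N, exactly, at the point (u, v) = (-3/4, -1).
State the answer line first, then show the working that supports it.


Answer: L = 0, M = -6*sqrt(134)/67, N = -15*sqrt(134)/268

z_u = 7/2, z_v = 9/2, z_uu = 0, z_uv = -6, z_vv = -15/4
E = 53/4, F = 63/4, G = 85/4; answer radicand W^2 = 67/2
unnormalised second-form numerators: l = 0, m = -6, n = -15/4; L = l/sqrt(67/2), and similarly M = m/sqrt(W^2), N = n/sqrt(W^2)


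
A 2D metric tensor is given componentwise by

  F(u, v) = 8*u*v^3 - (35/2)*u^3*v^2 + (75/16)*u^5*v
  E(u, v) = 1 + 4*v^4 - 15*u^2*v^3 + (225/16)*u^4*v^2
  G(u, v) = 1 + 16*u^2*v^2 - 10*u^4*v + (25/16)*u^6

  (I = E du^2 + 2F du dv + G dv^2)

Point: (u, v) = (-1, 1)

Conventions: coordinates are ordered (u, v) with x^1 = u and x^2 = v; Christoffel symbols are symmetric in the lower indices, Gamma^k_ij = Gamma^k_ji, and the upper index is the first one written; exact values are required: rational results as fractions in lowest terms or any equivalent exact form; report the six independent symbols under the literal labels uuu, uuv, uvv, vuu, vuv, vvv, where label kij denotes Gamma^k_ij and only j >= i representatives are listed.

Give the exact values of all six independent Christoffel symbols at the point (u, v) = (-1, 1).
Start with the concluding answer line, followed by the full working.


Answer: Gamma_uuu = -35/31, Gamma_uuv = -7/186, Gamma_uvv = 56/93, Gamma_vuu = -55/31, Gamma_vuv = -11/186, Gamma_vvv = 88/93

E = 65/16, F = 77/16, G = 137/16 at the point
E_u = -105/4, E_v = -7/8, F_u = -337/16, F_v = 101/16, G_u = -11/8, G_v = 22
EG - F^2 = 93/8;  g^inv = (8/93) * [[137/16, -77/16], [-77/16, 65/16]]
first-kind symbols [ij,l] = (1/2)(d_i g_jl + d_j g_il - d_l g_ij): [uu,u] = E_u/2 = -105/8, [uu,v] = F_u - E_v/2 = -165/8, [uv,u] = E_v/2 = -7/16, [uv,v] = G_u/2 = -11/16, [vv,u] = F_v - G_u/2 = 7, [vv,v] = G_v/2 = 11
Gamma^u_ij = (G*[ij,u] - F*[ij,v])/(EG - F^2), Gamma^v_ij = (E*[ij,v] - F*[ij,u])/(EG - F^2)


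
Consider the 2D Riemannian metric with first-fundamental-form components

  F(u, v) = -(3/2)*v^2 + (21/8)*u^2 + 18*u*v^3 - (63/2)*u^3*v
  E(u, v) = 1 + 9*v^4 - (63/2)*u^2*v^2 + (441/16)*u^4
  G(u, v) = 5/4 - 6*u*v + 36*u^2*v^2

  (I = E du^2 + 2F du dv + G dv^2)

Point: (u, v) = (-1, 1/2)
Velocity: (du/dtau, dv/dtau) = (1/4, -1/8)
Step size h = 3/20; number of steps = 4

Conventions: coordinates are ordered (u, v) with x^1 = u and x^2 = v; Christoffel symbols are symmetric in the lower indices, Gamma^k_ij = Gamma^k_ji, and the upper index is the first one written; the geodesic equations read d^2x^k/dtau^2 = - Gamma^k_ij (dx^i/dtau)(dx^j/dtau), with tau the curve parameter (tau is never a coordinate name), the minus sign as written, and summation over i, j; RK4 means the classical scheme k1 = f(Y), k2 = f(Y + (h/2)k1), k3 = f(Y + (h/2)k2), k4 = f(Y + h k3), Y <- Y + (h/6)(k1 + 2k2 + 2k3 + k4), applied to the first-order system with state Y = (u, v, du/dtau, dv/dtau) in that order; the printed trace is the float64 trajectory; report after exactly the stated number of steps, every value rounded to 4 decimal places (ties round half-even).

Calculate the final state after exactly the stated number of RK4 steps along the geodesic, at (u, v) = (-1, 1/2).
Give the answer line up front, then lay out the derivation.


Answer: u = -0.8385, v = 0.4342, du/dtau = 0.2933, dv/dtau = -0.0898

f(Y) = (du/dtau, dv/dtau, -Gamma^u_ij Y'^i Y'^j, -Gamma^v_ij Y'^i Y'^j) with the Gammas evaluated at the stage position; h = 0.150000; intermediate values shown to 6 dp
step 0: u = -1.0000, v = 0.5000, du/dtau = 0.2500, dv/dtau = -0.1250
step 1:
  k1: at (u, v) = (-1.000000, 0.500000), (du/dtau, dv/dtau) = (0.250000, -0.125000); Gamma_uuu = -1.410448, Gamma_uuv = -0.402985, Gamma_uvv = 0.805970, Gamma_vuu = -1.097015, Gamma_vuv = -0.313433, Gamma_vvv = 0.626866; k1 = (0.250000, -0.125000, 0.050373, 0.039179)
  k2: at (u, v) = (-0.981250, 0.490625), (du/dtau, dv/dtau) = (0.253778, -0.122062); Gamma_uuu = -1.428273, Gamma_uuv = -0.408078, Gamma_uvv = 0.816156, Gamma_vuu = -1.117001, Gamma_vuv = -0.319143, Gamma_vvv = 0.638287; k2 = (0.253778, -0.122062, 0.054544, 0.042657)
  k3: at (u, v) = (-0.980967, 0.490845), (du/dtau, dv/dtau) = (0.254091, -0.121801); Gamma_uuu = -1.427953, Gamma_uuv = -0.408288, Gamma_uvv = 0.815973, Gamma_vuu = -1.117825, Gamma_vuv = -0.319614, Gamma_vvv = 0.638757; k3 = (0.254091, -0.121801, 0.054815, 0.042910)
  k4: at (u, v) = (-0.961886, 0.481730), (du/dtau, dv/dtau) = (0.258222, -0.118564); Gamma_uuu = -1.445457, Gamma_uuv = -0.413663, Gamma_uvv = 0.825975, Gamma_vuu = -1.139422, Gamma_vuv = -0.326082, Gamma_vvv = 0.651098; k4 = (0.258222, -0.118564, 0.059441, 0.046856)
  Y <- Y + (h/6)(k1 + 2k2 + 2k3 + k4): u = -0.9619, v = 0.4817, du/dtau = 0.2582, dv/dtau = -0.1186
step 2:
  k1: at (u, v) = (-0.961901, 0.481718), (du/dtau, dv/dtau) = (0.258213, -0.118571); Gamma_uuu = -1.445475, Gamma_uuv = -0.413652, Gamma_uvv = 0.825986, Gamma_vuu = -1.139377, Gamma_vuv = -0.326056, Gamma_vvv = 0.651073; k1 = (0.258213, -0.118571, 0.059434, 0.046848)
  k2: at (u, v) = (-0.942535, 0.472825), (du/dtau, dv/dtau) = (0.262671, -0.115057); Gamma_uuu = -1.462616, Gamma_uuv = -0.419271, Gamma_uvv = 0.835780, Gamma_vuu = -1.162516, Gamma_vuv = -0.333245, Gamma_vvv = 0.664295; k2 = (0.262671, -0.115057, 0.064508, 0.051272)
  k3: at (u, v) = (-0.942201, 0.473089), (du/dtau, dv/dtau) = (0.263051, -0.114725); Gamma_uuu = -1.462178, Gamma_uuv = -0.419528, Gamma_uvv = 0.835530, Gamma_vuu = -1.163548, Gamma_vuv = -0.333845, Gamma_vvv = 0.664884; k3 = (0.263051, -0.114725, 0.064858, 0.051612)
  k4: at (u, v) = (-0.922443, 0.464509), (du/dtau, dv/dtau) = (0.267942, -0.110829); Gamma_uuu = -1.478623, Gamma_uuv = -0.425475, Gamma_uvv = 0.844927, Gamma_vuu = -1.188688, Gamma_vuv = -0.342046, Gamma_vvv = 0.679250; k4 = (0.267942, -0.110829, 0.070507, 0.056681)
  Y <- Y + (h/6)(k1 + 2k2 + 2k3 + k4): u = -0.9225, v = 0.4645, du/dtau = 0.2679, dv/dtau = -0.1108
step 3:
  k1: at (u, v) = (-0.922461, 0.464494), (du/dtau, dv/dtau) = (0.267930, -0.110838); Gamma_uuu = -1.478650, Gamma_uuv = -0.425460, Gamma_uvv = 0.844943, Gamma_vuu = -1.188630, Gamma_vuv = -0.342011, Gamma_vvv = 0.679217; k1 = (0.267930, -0.110838, 0.070497, 0.056670)
  k2: at (u, v) = (-0.902366, 0.456181), (du/dtau, dv/dtau) = (0.273217, -0.106588); Gamma_uuu = -1.494320, Gamma_uuv = -0.431678, Gamma_uvv = 0.853897, Gamma_vuu = -1.215670, Gamma_vuv = -0.351182, Gamma_vvv = 0.694669; k2 = (0.273217, -0.106588, 0.076704, 0.062401)
  k3: at (u, v) = (-0.901970, 0.456500), (du/dtau, dv/dtau) = (0.273683, -0.106158); Gamma_uuu = -1.493704, Gamma_uuv = -0.431991, Gamma_uvv = 0.853545, Gamma_vuu = -1.216974, Gamma_vuv = -0.351959, Gamma_vvv = 0.695414; k3 = (0.273683, -0.106158, 0.077161, 0.062866)
  k4: at (u, v) = (-0.881409, 0.448570), (du/dtau, dv/dtau) = (0.279504, -0.101409); Gamma_uuu = -1.508081, Gamma_uuv = -0.438571, Gamma_uvv = 0.861761, Gamma_vuu = -1.246502, Gamma_vuv = -0.362500, Gamma_vvv = 0.712287; k4 = (0.279504, -0.101409, 0.084091, 0.069506)
  Y <- Y + (h/6)(k1 + 2k2 + 2k3 + k4): u = -0.8814, v = 0.4486, du/dtau = 0.2795, dv/dtau = -0.1014
step 4:
  k1: at (u, v) = (-0.881430, 0.448550), (du/dtau, dv/dtau) = (0.279488, -0.101421); Gamma_uuu = -1.508122, Gamma_uuv = -0.438553, Gamma_uvv = 0.861784, Gamma_vuu = -1.246426, Gamma_vuv = -0.362453, Gamma_vvv = 0.712243; k1 = (0.279488, -0.101421, 0.084078, 0.069488)
  k2: at (u, v) = (-0.860469, 0.440944), (du/dtau, dv/dtau) = (0.285794, -0.096209); Gamma_uuu = -1.521065, Gamma_uuv = -0.445408, Gamma_uvv = 0.869180, Gamma_vuu = -1.278286, Gamma_vuv = -0.374316, Gamma_vvv = 0.730449; k2 = (0.285794, -0.096209, 0.091699, 0.077063)
  k3: at (u, v) = (-0.859996, 0.441335), (du/dtau, dv/dtau) = (0.286365, -0.095641); Gamma_uuu = -1.520172, Gamma_uuv = -0.445786, Gamma_uvv = 0.868670, Gamma_vuu = -1.279944, Gamma_vuv = -0.375340, Gamma_vvv = 0.731396; k3 = (0.286365, -0.095641, 0.092297, 0.077712)
  k4: at (u, v) = (-0.838475, 0.434204), (du/dtau, dv/dtau) = (0.293333, -0.089764); Gamma_uuu = -1.530861, Gamma_uuv = -0.453003, Gamma_uvv = 0.874778, Gamma_vuu = -1.314876, Gamma_vuv = -0.389090, Gamma_vvv = 0.751358; k4 = (0.293333, -0.089764, 0.100817, 0.086593)
  Y <- Y + (h/6)(k1 + 2k2 + 2k3 + k4): u = -0.8385, v = 0.4342, du/dtau = 0.2933, dv/dtau = -0.0898


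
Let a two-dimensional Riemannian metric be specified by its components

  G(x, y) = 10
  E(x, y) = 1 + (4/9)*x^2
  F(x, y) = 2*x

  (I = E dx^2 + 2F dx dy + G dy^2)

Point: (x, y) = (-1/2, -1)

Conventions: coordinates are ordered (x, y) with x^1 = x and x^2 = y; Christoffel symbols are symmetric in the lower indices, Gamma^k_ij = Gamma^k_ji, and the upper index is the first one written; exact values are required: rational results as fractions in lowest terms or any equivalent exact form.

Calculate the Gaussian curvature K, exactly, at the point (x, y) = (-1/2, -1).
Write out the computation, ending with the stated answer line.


E = 10/9, F = -1, G = 10, EG - F^2 = 91/9 at the point
E_x = -4/9, E_y = 0, F_x = 2, F_y = 0, G_x = 0, G_y = 0
E_yy = 0, F_xy = 0, G_xx = 0
K follows from Brioschi's formula, (det M1 - det M2)/(EG - F^2)^2.
M1 = [[-E_yy/2 + F_xy - G_xx/2, E_x/2, F_x - E_y/2], [F_y - G_x/2, E, F], [G_y/2, F, G]] = [[0, -2/9, 2], [0, 10/9, -1], [0, -1, 10]]; det M1 = 0
M2 = [[0, E_y/2, G_x/2], [E_y/2, E, F], [G_x/2, F, G]] = [[0, 0, 0], [0, 10/9, -1], [0, -1, 10]]; det M2 = 0
det M1 - det M2 = 0; K = 0 / (91/9)^2 = 0

Answer: K = 0


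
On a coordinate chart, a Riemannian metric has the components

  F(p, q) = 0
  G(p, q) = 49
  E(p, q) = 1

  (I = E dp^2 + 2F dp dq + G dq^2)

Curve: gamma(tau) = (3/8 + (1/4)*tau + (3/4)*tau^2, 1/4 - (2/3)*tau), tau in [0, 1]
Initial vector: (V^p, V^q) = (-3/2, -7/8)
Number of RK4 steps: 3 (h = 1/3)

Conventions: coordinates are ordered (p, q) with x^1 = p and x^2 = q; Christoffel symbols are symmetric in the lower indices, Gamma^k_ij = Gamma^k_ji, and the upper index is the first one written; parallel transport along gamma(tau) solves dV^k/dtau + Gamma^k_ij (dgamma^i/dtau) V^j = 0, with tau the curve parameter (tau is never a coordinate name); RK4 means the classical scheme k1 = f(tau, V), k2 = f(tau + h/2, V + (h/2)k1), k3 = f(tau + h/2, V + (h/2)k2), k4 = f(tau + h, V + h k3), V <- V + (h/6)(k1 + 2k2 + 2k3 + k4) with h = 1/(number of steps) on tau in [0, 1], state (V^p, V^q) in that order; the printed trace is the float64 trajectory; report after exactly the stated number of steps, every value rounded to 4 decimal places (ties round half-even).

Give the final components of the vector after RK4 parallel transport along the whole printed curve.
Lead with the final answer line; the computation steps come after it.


Answer: V^p = -1.5000, V^q = -0.8750

gamma'(tau) = (1/4 + (3/2)*tau, -2/3); f(tau, V)^k = -Gamma^k_ij(gamma(tau)) gamma'^i(tau) V^j; h = 1/3; intermediate values shown to 6 dp
curve data and Christoffel symbols at the stage parameters:
  tau = 0.000000: gamma = (0.375000, 0.250000), gamma' = (0.250000, -0.666667); Gamma_ppp = 0.000000, Gamma_ppq = 0.000000, Gamma_pqq = 0.000000, Gamma_qpp = 0.000000, Gamma_qpq = 0.000000, Gamma_qqq = 0.000000
  tau = 0.166667: gamma = (0.437500, 0.138889), gamma' = (0.500000, -0.666667); Gamma_ppp = 0.000000, Gamma_ppq = 0.000000, Gamma_pqq = 0.000000, Gamma_qpp = 0.000000, Gamma_qpq = 0.000000, Gamma_qqq = 0.000000
  tau = 0.333333: gamma = (0.541667, 0.027778), gamma' = (0.750000, -0.666667); Gamma_ppp = 0.000000, Gamma_ppq = 0.000000, Gamma_pqq = 0.000000, Gamma_qpp = 0.000000, Gamma_qpq = 0.000000, Gamma_qqq = 0.000000
  tau = 0.500000: gamma = (0.687500, -0.083333), gamma' = (1.000000, -0.666667); Gamma_ppp = 0.000000, Gamma_ppq = 0.000000, Gamma_pqq = 0.000000, Gamma_qpp = 0.000000, Gamma_qpq = 0.000000, Gamma_qqq = 0.000000
  tau = 0.666667: gamma = (0.875000, -0.194444), gamma' = (1.250000, -0.666667); Gamma_ppp = 0.000000, Gamma_ppq = 0.000000, Gamma_pqq = 0.000000, Gamma_qpp = 0.000000, Gamma_qpq = 0.000000, Gamma_qqq = 0.000000
  tau = 0.833333: gamma = (1.104167, -0.305556), gamma' = (1.500000, -0.666667); Gamma_ppp = 0.000000, Gamma_ppq = 0.000000, Gamma_pqq = 0.000000, Gamma_qpp = 0.000000, Gamma_qpq = 0.000000, Gamma_qqq = 0.000000
  tau = 1.000000: gamma = (1.375000, -0.416667), gamma' = (1.750000, -0.666667); Gamma_ppp = 0.000000, Gamma_ppq = 0.000000, Gamma_pqq = 0.000000, Gamma_qpp = 0.000000, Gamma_qpq = 0.000000, Gamma_qqq = 0.000000
step 0: V^p = -1.5000, V^q = -0.8750
step 1: k1 = (0.000000, 0.000000), k2 = (0.000000, 0.000000), k3 = (0.000000, 0.000000), k4 = (0.000000, 0.000000); V <- V + (h/6)(k1 + 2k2 + 2k3 + k4): V^p = -1.5000, V^q = -0.8750
step 2: k1 = (0.000000, 0.000000), k2 = (0.000000, 0.000000), k3 = (0.000000, 0.000000), k4 = (0.000000, 0.000000); V <- V + (h/6)(k1 + 2k2 + 2k3 + k4): V^p = -1.5000, V^q = -0.8750
step 3: k1 = (0.000000, 0.000000), k2 = (0.000000, 0.000000), k3 = (0.000000, 0.000000), k4 = (0.000000, 0.000000); V <- V + (h/6)(k1 + 2k2 + 2k3 + k4): V^p = -1.5000, V^q = -0.8750


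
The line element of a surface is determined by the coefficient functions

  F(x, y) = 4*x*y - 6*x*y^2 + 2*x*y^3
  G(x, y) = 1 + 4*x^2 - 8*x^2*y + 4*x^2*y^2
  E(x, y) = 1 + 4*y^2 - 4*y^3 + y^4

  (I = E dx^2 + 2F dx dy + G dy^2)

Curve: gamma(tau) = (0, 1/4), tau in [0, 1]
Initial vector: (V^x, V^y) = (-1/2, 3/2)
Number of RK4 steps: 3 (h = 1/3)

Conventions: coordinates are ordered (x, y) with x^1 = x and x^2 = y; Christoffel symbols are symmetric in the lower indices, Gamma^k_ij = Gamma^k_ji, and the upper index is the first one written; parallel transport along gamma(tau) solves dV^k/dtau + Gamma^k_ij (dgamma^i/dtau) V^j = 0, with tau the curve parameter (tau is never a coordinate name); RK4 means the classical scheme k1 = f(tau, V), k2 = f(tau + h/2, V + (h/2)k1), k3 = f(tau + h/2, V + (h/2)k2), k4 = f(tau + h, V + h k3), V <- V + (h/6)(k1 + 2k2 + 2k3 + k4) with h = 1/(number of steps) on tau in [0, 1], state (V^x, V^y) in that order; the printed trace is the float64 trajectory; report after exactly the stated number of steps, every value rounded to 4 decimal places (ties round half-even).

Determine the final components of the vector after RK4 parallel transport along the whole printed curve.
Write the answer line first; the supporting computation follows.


Answer: V^x = -0.5000, V^y = 1.5000

gamma'(tau) = (0, 0); f(tau, V)^k = -Gamma^k_ij(gamma(tau)) gamma'^i(tau) V^j; h = 1/3; intermediate values shown to 6 dp
curve data and Christoffel symbols at the stage parameters:
  tau = 0.000000: gamma = (0.000000, 0.250000), gamma' = (0.000000, 0.000000); Gamma_xxx = 0.000000, Gamma_xxy = 0.550820, Gamma_xyy = 0.000000, Gamma_yxx = 0.000000, Gamma_yxy = 0.000000, Gamma_yyy = 0.000000
  tau = 0.166667: gamma = (0.000000, 0.250000), gamma' = (0.000000, 0.000000); Gamma_xxx = 0.000000, Gamma_xxy = 0.550820, Gamma_xyy = 0.000000, Gamma_yxx = 0.000000, Gamma_yxy = 0.000000, Gamma_yyy = 0.000000
  tau = 0.333333: gamma = (0.000000, 0.250000), gamma' = (0.000000, 0.000000); Gamma_xxx = 0.000000, Gamma_xxy = 0.550820, Gamma_xyy = 0.000000, Gamma_yxx = 0.000000, Gamma_yxy = 0.000000, Gamma_yyy = 0.000000
  tau = 0.500000: gamma = (0.000000, 0.250000), gamma' = (0.000000, 0.000000); Gamma_xxx = 0.000000, Gamma_xxy = 0.550820, Gamma_xyy = 0.000000, Gamma_yxx = 0.000000, Gamma_yxy = 0.000000, Gamma_yyy = 0.000000
  tau = 0.666667: gamma = (0.000000, 0.250000), gamma' = (0.000000, 0.000000); Gamma_xxx = 0.000000, Gamma_xxy = 0.550820, Gamma_xyy = 0.000000, Gamma_yxx = 0.000000, Gamma_yxy = 0.000000, Gamma_yyy = 0.000000
  tau = 0.833333: gamma = (0.000000, 0.250000), gamma' = (0.000000, 0.000000); Gamma_xxx = 0.000000, Gamma_xxy = 0.550820, Gamma_xyy = 0.000000, Gamma_yxx = 0.000000, Gamma_yxy = 0.000000, Gamma_yyy = 0.000000
  tau = 1.000000: gamma = (0.000000, 0.250000), gamma' = (0.000000, 0.000000); Gamma_xxx = 0.000000, Gamma_xxy = 0.550820, Gamma_xyy = 0.000000, Gamma_yxx = 0.000000, Gamma_yxy = 0.000000, Gamma_yyy = 0.000000
step 0: V^x = -0.5000, V^y = 1.5000
step 1: k1 = (0.000000, 0.000000), k2 = (0.000000, 0.000000), k3 = (0.000000, 0.000000), k4 = (0.000000, 0.000000); V <- V + (h/6)(k1 + 2k2 + 2k3 + k4): V^x = -0.5000, V^y = 1.5000
step 2: k1 = (0.000000, 0.000000), k2 = (0.000000, 0.000000), k3 = (0.000000, 0.000000), k4 = (0.000000, 0.000000); V <- V + (h/6)(k1 + 2k2 + 2k3 + k4): V^x = -0.5000, V^y = 1.5000
step 3: k1 = (0.000000, 0.000000), k2 = (0.000000, 0.000000), k3 = (0.000000, 0.000000), k4 = (0.000000, 0.000000); V <- V + (h/6)(k1 + 2k2 + 2k3 + k4): V^x = -0.5000, V^y = 1.5000
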